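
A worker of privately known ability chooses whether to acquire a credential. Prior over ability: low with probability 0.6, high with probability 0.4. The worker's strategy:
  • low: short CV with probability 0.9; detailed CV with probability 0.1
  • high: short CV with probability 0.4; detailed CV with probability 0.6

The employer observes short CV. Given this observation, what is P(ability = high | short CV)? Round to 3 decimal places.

Apply Bayes' rule using the sender's strategy as the likelihood.
P(short CV) = 0.6·0.9 + 0.4·0.4 = 0.7
P(high | short CV) = (0.4·0.4) / 0.7 = 0.16 / 0.7 = 0.228571

0.229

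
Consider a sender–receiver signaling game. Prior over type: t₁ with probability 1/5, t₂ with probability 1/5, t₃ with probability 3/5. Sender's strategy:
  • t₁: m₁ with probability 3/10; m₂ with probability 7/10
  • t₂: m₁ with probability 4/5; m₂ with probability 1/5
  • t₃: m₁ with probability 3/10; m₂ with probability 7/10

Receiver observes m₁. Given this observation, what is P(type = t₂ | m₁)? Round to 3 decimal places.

0.400

P(m₁) = (1/5)·(3/10) + (1/5)·(4/5) + (3/5)·(3/10) = 2/5
P(t₂ | m₁) = ((1/5)·(4/5)) / (2/5) = (4/25) / (2/5) = 2/5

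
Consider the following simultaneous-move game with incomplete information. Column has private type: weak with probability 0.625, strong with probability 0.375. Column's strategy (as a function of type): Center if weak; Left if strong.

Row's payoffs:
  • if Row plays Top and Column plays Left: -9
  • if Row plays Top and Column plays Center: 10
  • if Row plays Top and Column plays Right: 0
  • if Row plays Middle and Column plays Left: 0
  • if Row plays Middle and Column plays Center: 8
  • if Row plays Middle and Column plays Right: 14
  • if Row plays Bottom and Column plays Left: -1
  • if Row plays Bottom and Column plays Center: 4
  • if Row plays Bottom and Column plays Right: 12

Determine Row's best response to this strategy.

Middle

E[Top] = 0.625·(10) + 0.375·(-9) = 2.875
E[Middle] = 0.625·(8) + 0.375·(0) = 5
E[Bottom] = 0.625·(4) + 0.375·(-1) = 2.125
Best response: Middle (5 is the largest).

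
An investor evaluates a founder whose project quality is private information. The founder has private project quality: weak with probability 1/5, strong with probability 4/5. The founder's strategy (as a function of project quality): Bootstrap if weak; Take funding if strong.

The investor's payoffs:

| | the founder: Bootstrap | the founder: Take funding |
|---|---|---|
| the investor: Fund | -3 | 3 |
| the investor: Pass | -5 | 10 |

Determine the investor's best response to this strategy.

Pass

Compute the investor's expected payoff for each action, taking the expectation over the founder's type.
E[Fund] = 1/5·(-3) + 4/5·(3) = 9/5
E[Pass] = 1/5·(-5) + 4/5·(10) = 7
Best response: Pass (7 is the largest).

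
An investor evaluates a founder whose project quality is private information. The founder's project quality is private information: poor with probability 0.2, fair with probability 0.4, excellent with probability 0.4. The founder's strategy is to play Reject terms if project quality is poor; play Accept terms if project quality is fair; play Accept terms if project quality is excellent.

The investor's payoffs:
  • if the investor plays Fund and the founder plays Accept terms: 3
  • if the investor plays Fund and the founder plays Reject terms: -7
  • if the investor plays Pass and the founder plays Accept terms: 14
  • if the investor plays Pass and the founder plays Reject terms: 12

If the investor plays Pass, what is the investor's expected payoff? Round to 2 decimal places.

Take the expectation over the founder's project quality, weighting each type's action by its prior probability.
E[Pass] = 0.2·12 + 0.4·14 + 0.4·14 = 2.4 + 5.6 + 5.6 = 13.6

13.60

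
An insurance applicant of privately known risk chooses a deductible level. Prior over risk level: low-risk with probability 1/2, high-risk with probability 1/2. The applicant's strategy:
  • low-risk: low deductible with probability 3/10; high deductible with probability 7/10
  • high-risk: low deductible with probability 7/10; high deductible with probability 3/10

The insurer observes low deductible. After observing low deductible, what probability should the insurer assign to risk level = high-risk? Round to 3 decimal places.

0.700

Apply Bayes' rule using the sender's strategy as the likelihood.
P(low deductible) = (1/2)·(3/10) + (1/2)·(7/10) = 1/2
P(high-risk | low deductible) = ((1/2)·(7/10)) / (1/2) = (7/20) / (1/2) = 7/10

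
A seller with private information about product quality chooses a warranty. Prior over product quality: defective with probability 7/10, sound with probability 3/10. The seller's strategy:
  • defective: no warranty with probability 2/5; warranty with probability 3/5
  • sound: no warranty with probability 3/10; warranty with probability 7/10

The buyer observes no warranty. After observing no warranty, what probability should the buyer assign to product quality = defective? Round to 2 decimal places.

P(no warranty) = (7/10)·(2/5) + (3/10)·(3/10) = 37/100
P(defective | no warranty) = ((7/10)·(2/5)) / (37/100) = (7/25) / (37/100) = 28/37

0.76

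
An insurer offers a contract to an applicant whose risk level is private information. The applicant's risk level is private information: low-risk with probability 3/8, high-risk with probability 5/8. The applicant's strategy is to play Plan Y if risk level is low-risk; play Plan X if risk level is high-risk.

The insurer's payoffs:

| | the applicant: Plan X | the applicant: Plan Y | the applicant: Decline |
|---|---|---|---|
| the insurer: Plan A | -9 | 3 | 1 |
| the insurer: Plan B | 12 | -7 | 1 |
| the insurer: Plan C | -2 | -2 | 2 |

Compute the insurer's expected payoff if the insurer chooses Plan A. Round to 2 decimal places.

-4.50

E[Plan A] = 3/8·3 + 5/8·(-9) = 9/8 + (-45/8) = -9/2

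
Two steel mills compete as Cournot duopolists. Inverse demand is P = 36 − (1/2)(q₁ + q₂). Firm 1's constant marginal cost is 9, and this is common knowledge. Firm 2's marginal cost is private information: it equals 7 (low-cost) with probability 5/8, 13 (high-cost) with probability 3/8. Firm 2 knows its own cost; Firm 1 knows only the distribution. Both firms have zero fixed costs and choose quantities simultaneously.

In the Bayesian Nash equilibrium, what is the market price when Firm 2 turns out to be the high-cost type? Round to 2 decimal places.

Firm 2 with cost c maximizes (36 − (1/2)(q₁+q₂) − c)·q₂, giving q₂(c) = (36 − c − (1/2)q₁).
E[c₂] = 5/8·7 + 3/8·13 = 9.25
Firm 1's FOC against E[q₂] yields q₁ = (36 − 2·9 + E[c₂])/(3/2) = (36 − 18 + 9.25)/(3/2) = 18.1667.
q₂(high-cost) = 13.9167, so P = 36 − (1/2)·(18.1667 + 13.9167) = 19.9583.

19.96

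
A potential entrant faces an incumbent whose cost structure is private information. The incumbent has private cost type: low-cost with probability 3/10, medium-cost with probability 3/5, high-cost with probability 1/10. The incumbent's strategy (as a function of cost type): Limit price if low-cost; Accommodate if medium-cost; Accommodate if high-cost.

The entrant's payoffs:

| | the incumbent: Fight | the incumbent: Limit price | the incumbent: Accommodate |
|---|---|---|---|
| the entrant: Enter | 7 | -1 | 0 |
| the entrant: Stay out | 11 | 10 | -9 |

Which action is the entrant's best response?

E[Enter] = 3/10·(-1) + 3/5·(0) + 1/10·(0) = -3/10
E[Stay out] = 3/10·(10) + 3/5·(-9) + 1/10·(-9) = -33/10
Best response: Enter (-3/10 is the largest).

Enter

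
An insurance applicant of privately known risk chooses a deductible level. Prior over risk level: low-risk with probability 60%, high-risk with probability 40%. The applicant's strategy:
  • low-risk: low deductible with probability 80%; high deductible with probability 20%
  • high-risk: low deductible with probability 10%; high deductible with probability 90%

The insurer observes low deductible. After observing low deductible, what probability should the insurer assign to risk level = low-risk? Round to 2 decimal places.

P(low deductible) = 0.6·0.8 + 0.4·0.1 = 0.52
P(low-risk | low deductible) = (0.6·0.8) / 0.52 = 0.48 / 0.52 = 0.923077

0.92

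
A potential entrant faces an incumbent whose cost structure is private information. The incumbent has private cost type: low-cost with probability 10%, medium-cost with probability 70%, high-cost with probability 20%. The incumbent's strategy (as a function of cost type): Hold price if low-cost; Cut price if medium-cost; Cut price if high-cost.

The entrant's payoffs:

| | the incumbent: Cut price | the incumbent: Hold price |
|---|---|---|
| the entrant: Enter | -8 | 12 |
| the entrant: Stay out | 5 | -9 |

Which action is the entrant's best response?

Stay out

E[Enter] = 0.1·(12) + 0.7·(-8) + 0.2·(-8) = -6
E[Stay out] = 0.1·(-9) + 0.7·(5) + 0.2·(5) = 3.6
Best response: Stay out (3.6 is the largest).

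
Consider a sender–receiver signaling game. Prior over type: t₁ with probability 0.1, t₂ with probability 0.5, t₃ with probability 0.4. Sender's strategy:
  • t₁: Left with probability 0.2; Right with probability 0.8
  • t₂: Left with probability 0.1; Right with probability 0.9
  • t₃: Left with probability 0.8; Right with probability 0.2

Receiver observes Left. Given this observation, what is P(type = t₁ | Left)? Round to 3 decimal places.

P(Left) = 0.1·0.2 + 0.5·0.1 + 0.4·0.8 = 0.39
P(t₁ | Left) = (0.1·0.2) / 0.39 = 0.02 / 0.39 = 0.0512821

0.051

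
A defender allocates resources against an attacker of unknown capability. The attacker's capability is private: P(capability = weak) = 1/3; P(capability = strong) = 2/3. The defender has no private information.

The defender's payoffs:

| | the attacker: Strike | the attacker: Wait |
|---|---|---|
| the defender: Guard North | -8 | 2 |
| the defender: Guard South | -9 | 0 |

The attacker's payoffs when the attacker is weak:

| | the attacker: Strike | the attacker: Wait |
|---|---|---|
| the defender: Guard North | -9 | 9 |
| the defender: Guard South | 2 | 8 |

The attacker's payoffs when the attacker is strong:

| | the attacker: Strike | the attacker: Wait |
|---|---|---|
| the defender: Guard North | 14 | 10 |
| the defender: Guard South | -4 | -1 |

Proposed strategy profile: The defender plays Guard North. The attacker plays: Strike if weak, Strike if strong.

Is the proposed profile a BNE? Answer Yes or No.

No

The defender plays Guard North: E[Guard North] = 1/3·(-8) + 2/3·(-8) = -8; E[Guard South] = -9. Best-responding. ✓
The attacker (capability weak), facing Guard North: Strike gives -9, Wait gives 9. Proposed Strike is not best — profitable deviation exists. ✗
The attacker (capability strong), facing Guard North: Strike gives 14, Wait gives 10. Proposed Strike is best. ✓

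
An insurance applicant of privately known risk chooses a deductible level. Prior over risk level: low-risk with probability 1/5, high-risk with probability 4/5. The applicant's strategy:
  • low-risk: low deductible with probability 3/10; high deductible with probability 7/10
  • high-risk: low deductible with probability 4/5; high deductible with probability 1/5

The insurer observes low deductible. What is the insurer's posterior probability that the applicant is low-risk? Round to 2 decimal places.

0.09

Apply Bayes' rule using the sender's strategy as the likelihood.
P(low deductible) = (1/5)·(3/10) + (4/5)·(4/5) = 7/10
P(low-risk | low deductible) = ((1/5)·(3/10)) / (7/10) = (3/50) / (7/10) = 3/35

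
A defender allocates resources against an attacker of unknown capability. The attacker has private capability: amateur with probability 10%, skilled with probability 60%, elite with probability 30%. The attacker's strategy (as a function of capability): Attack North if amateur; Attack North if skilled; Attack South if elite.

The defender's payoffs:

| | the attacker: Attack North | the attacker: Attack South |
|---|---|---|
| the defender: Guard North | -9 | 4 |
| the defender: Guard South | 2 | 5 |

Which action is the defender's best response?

Guard South

Compute the defender's expected payoff for each action, taking the expectation over the attacker's type.
E[Guard North] = 0.1·(-9) + 0.6·(-9) + 0.3·(4) = -5.1
E[Guard South] = 0.1·(2) + 0.6·(2) + 0.3·(5) = 2.9
Best response: Guard South (2.9 is the largest).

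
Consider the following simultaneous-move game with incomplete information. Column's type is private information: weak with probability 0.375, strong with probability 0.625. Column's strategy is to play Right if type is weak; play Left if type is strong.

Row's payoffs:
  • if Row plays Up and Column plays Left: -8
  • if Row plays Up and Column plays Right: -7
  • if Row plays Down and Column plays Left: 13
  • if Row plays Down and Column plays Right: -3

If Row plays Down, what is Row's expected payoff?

7

E[Down] = 0.375·(-3) + 0.625·13 = (-1.125) + 8.125 = 7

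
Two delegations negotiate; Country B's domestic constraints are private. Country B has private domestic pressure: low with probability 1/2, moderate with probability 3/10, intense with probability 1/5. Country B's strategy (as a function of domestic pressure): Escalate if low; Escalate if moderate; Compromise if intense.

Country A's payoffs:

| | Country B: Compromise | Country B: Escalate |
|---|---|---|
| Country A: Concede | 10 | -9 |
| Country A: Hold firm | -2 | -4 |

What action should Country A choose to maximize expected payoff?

Hold firm

E[Concede] = 1/2·(-9) + 3/10·(-9) + 1/5·(10) = -26/5
E[Hold firm] = 1/2·(-4) + 3/10·(-4) + 1/5·(-2) = -18/5
Best response: Hold firm (-18/5 is the largest).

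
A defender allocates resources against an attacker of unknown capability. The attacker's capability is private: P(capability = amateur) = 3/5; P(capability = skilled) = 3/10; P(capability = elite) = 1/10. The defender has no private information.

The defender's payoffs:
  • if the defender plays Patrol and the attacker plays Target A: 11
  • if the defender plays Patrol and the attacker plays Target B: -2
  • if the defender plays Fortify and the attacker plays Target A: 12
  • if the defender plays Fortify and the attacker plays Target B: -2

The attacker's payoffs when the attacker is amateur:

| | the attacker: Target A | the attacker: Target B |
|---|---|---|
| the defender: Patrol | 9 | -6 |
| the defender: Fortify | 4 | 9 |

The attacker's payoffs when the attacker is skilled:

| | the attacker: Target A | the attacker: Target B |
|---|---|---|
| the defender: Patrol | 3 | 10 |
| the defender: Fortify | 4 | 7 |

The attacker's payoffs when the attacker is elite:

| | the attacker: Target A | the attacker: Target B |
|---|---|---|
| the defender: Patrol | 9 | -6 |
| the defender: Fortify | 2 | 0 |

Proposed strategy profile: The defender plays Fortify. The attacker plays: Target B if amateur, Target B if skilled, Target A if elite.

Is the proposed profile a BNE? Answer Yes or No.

A profile is a BNE iff every type of every player is best-responding given beliefs about the other side.
The defender plays Fortify: E[Fortify] = 3/5·(-2) + 3/10·(-2) + 1/10·(12) = -3/5; E[Patrol] = -7/10. Best-responding. ✓
The attacker (capability amateur), facing Fortify: Target A gives 4, Target B gives 9. Proposed Target B is best. ✓
The attacker (capability skilled), facing Fortify: Target A gives 4, Target B gives 7. Proposed Target B is best. ✓
The attacker (capability elite), facing Fortify: Target A gives 2, Target B gives 0. Proposed Target A is best. ✓

Yes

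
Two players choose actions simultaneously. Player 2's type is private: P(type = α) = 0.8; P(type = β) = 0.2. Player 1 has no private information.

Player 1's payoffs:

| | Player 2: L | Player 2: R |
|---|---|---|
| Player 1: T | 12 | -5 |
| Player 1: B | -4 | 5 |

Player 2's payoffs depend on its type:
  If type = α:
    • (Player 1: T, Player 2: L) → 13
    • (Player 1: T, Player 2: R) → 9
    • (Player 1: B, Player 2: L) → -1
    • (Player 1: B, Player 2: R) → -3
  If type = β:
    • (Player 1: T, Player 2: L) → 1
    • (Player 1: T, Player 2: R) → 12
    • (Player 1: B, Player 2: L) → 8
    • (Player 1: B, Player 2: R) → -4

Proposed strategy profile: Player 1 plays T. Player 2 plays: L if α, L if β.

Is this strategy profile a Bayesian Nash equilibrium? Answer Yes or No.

No

Player 1 plays T: E[T] = 0.8·(12) + 0.2·(12) = 12; E[B] = -4. Best-responding. ✓
Player 2 (type α), facing T: L gives 13, R gives 9. Proposed L is best. ✓
Player 2 (type β), facing T: L gives 1, R gives 12. Proposed L is not best — profitable deviation exists. ✗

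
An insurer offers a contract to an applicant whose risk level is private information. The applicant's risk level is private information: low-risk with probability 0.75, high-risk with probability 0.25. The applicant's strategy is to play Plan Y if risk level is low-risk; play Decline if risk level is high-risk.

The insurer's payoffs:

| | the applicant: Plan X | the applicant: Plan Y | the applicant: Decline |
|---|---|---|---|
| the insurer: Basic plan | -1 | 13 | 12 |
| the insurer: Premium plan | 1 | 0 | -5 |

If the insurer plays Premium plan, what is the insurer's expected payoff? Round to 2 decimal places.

E[Premium plan] = 0.75·0 + 0.25·(-5) = 0 + (-1.25) = -1.25

-1.25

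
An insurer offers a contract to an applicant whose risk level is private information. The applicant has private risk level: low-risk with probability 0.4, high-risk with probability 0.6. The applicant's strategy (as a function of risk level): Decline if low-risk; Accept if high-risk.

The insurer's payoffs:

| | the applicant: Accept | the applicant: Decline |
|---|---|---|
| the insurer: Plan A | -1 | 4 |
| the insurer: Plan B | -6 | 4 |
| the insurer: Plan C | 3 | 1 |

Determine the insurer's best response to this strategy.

Compute the insurer's expected payoff for each action, taking the expectation over the applicant's type.
E[Plan A] = 0.4·(4) + 0.6·(-1) = 1
E[Plan B] = 0.4·(4) + 0.6·(-6) = -2
E[Plan C] = 0.4·(1) + 0.6·(3) = 2.2
Best response: Plan C (2.2 is the largest).

Plan C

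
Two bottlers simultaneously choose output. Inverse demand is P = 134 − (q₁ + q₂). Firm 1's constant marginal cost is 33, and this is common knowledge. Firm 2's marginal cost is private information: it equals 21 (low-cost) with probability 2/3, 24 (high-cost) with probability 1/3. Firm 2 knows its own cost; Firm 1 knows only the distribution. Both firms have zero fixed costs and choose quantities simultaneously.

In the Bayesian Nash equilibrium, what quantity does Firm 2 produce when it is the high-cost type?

40

Type-c best response for Firm 2: q₂(c) = (134 − c)/2 − q₁/2.
Firm 1 maximizes expected profit; its first-order condition is 134 − 2q₁ − E[q₂] − 33 = 0.
Substituting E[q₂] and solving: E[c₂] = 22, so q₁ = (134 − 2·33 + 22)/3 = 30.
q₂(high-cost) = (134 − 24 − 30)/2 = 40.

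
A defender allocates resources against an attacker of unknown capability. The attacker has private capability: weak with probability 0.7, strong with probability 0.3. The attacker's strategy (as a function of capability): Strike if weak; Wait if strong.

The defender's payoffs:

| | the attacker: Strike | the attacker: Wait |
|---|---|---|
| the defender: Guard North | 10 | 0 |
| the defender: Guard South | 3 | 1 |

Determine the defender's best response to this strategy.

Guard North

E[Guard North] = 0.7·(10) + 0.3·(0) = 7
E[Guard South] = 0.7·(3) + 0.3·(1) = 2.4
Best response: Guard North (7 is the largest).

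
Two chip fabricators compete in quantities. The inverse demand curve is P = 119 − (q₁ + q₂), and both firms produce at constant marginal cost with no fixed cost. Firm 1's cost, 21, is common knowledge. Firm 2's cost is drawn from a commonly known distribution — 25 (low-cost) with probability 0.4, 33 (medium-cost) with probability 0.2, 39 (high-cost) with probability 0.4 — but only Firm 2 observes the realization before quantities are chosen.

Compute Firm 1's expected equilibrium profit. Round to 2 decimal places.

1324.96

Type-c best response for Firm 2: q₂(c) = (119 − c)/2 − q₁/2.
Firm 1 maximizes expected profit; its first-order condition is 119 − 2q₁ − E[q₂] − 21 = 0.
Substituting E[q₂] and solving: E[c₂] = 32.2, so q₁ = (119 − 2·21 + 32.2)/3 = 36.4.
E[P] = 119 − (q₁ + E[q₂]) = 57.4; Firm 1's expected profit = (E[P] − 21)·q₁ = (57.4 − 21)·36.4 = 1324.96.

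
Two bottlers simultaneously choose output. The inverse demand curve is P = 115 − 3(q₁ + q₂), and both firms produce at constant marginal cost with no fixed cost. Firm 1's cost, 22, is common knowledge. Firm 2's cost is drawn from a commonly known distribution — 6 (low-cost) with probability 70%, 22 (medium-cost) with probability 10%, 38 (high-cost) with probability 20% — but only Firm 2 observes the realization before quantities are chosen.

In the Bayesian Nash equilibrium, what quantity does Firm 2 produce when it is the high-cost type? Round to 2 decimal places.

Type-c best response for Firm 2: q₂(c) = (115 − c)/6 − q₁/2.
Firm 1 maximizes expected profit; its first-order condition is 115 − 6q₁ − 3E[q₂] − 22 = 0.
Substituting E[q₂] and solving: E[c₂] = 14, so q₁ = (115 − 2·22 + 14)/9 = 9.44444.
q₂(high-cost) = (115 − 38 − 3·9.44444)/6 = 8.11111.

8.11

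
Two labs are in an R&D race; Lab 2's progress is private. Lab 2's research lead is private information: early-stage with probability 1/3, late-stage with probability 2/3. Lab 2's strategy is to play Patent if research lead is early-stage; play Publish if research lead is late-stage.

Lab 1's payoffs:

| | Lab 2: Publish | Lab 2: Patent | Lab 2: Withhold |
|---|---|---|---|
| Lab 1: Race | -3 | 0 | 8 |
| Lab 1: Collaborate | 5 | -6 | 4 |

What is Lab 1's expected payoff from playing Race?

E[Race] = 1/3·0 + 2/3·(-3) = 0 + (-2) = -2

-2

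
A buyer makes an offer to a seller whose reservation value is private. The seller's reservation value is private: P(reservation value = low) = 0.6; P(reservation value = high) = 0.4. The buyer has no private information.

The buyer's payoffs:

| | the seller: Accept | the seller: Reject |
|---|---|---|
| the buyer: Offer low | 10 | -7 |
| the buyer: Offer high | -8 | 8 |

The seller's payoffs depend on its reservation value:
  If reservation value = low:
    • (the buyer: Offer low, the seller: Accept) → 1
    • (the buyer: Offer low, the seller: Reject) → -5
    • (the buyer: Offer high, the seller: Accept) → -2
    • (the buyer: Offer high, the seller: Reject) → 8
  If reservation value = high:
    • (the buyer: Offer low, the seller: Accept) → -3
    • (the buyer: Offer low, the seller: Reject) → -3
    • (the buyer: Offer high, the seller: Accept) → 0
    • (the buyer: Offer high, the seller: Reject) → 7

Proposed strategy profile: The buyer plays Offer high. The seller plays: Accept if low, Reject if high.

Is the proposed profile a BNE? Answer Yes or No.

No

The buyer plays Offer high: E[Offer high] = 0.6·(-8) + 0.4·(8) = -1.6; E[Offer low] = 3.2. Not best-responding. ✗
The seller (reservation value low), facing Offer high: Accept gives -2, Reject gives 8. Proposed Accept is not best — profitable deviation exists. ✗
The seller (reservation value high), facing Offer high: Accept gives 0, Reject gives 7. Proposed Reject is best. ✓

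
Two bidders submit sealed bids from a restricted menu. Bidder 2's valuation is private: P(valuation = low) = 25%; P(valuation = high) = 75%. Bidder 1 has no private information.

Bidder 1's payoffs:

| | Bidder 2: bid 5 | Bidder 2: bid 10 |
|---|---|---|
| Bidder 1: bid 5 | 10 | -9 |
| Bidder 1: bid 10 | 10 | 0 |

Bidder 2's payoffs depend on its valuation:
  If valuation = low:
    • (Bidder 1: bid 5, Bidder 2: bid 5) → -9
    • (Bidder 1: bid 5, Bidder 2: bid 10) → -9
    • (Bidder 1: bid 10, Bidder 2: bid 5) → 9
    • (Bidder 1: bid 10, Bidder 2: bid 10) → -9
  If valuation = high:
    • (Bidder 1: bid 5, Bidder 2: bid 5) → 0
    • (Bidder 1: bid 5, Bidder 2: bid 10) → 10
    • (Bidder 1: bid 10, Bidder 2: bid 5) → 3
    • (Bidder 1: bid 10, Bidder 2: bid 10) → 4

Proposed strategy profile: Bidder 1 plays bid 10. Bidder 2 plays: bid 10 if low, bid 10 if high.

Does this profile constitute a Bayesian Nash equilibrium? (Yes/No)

Bidder 1 plays bid 10: E[bid 10] = 0.25·(0) + 0.75·(0) = 0; E[bid 5] = -9. Best-responding. ✓
Bidder 2 (valuation low), facing bid 10: bid 5 gives 9, bid 10 gives -9. Proposed bid 10 is not best — profitable deviation exists. ✗
Bidder 2 (valuation high), facing bid 10: bid 5 gives 3, bid 10 gives 4. Proposed bid 10 is best. ✓

No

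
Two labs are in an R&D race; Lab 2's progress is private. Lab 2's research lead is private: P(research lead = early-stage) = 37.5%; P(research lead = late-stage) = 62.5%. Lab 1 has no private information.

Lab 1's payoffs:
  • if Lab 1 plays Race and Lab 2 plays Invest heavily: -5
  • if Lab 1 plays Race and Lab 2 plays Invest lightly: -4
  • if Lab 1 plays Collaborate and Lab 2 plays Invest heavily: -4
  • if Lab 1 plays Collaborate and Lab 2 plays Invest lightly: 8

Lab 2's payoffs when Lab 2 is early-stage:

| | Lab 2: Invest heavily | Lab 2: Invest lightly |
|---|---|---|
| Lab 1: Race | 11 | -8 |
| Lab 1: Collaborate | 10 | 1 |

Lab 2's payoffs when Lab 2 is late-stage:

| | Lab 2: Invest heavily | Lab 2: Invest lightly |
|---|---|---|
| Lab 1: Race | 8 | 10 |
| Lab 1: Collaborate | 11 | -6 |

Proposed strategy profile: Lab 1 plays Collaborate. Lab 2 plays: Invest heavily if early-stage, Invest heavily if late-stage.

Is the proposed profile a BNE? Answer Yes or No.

Yes

A profile is a BNE iff every type of every player is best-responding given beliefs about the other side.
Lab 1 plays Collaborate: E[Collaborate] = 0.375·(-4) + 0.625·(-4) = -4; E[Race] = -5. Best-responding. ✓
Lab 2 (research lead early-stage), facing Collaborate: Invest heavily gives 10, Invest lightly gives 1. Proposed Invest heavily is best. ✓
Lab 2 (research lead late-stage), facing Collaborate: Invest heavily gives 11, Invest lightly gives -6. Proposed Invest heavily is best. ✓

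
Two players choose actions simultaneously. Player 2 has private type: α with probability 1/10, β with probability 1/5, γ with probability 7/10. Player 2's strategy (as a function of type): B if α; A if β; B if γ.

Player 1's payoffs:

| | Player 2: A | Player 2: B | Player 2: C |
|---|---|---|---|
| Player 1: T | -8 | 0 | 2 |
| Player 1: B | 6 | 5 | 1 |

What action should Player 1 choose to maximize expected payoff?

B

E[T] = 1/10·(0) + 1/5·(-8) + 7/10·(0) = -8/5
E[B] = 1/10·(5) + 1/5·(6) + 7/10·(5) = 26/5
Best response: B (26/5 is the largest).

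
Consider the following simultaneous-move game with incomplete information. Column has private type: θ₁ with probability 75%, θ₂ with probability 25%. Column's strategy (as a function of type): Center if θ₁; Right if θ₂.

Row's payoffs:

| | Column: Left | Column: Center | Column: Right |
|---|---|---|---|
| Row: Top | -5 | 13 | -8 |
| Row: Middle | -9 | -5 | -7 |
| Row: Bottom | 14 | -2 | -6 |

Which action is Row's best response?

Top

Compute Row's expected payoff for each action, taking the expectation over Column's type.
E[Top] = 0.75·(13) + 0.25·(-8) = 7.75
E[Middle] = 0.75·(-5) + 0.25·(-7) = -5.5
E[Bottom] = 0.75·(-2) + 0.25·(-6) = -3
Best response: Top (7.75 is the largest).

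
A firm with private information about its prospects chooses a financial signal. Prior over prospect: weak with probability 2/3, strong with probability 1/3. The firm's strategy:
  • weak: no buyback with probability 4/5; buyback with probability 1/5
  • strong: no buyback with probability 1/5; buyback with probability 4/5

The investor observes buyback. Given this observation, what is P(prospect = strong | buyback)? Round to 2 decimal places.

0.67

P(buyback) = (2/3)·(1/5) + (1/3)·(4/5) = 2/5
P(strong | buyback) = ((1/3)·(4/5)) / (2/5) = (4/15) / (2/5) = 2/3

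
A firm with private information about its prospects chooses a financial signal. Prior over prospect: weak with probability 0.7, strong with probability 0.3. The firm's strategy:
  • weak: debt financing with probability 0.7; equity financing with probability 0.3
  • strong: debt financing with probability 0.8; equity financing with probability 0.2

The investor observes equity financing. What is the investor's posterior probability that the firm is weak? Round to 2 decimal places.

0.78

P(equity financing) = 0.7·0.3 + 0.3·0.2 = 0.27
P(weak | equity financing) = (0.7·0.3) / 0.27 = 0.21 / 0.27 = 0.777778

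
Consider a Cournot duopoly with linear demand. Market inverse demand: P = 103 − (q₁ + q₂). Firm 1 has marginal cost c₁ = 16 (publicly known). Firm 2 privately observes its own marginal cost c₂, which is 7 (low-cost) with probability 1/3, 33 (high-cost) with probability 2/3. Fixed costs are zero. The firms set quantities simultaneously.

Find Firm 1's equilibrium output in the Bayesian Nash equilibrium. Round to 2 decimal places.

31.78

Type-c best response for Firm 2: q₂(c) = (103 − c)/2 − q₁/2.
Firm 1 maximizes expected profit; its first-order condition is 103 − 2q₁ − E[q₂] − 16 = 0.
Substituting E[q₂] and solving: E[c₂] = 24.3333, so q₁ = (103 − 2·16 + 24.3333)/3 = 31.7778.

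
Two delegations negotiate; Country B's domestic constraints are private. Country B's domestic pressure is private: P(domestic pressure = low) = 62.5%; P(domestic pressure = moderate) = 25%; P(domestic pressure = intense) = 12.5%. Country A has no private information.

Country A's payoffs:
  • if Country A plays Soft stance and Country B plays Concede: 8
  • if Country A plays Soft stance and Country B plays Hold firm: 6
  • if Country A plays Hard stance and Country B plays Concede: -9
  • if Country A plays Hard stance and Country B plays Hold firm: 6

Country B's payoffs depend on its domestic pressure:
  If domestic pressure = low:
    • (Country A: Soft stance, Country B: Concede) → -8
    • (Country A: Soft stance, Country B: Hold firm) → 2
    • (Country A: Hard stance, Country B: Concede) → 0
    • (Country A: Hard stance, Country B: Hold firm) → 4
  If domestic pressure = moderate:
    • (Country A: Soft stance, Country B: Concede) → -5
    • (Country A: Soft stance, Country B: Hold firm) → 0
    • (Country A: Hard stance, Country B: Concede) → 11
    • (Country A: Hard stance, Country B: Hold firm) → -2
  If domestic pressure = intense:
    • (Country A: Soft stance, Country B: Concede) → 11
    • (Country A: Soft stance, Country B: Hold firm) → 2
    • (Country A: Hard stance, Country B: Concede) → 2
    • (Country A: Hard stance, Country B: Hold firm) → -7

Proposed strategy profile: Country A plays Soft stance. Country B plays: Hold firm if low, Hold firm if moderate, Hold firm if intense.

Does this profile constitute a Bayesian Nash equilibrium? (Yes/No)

No

Country A plays Soft stance: E[Soft stance] = 0.625·(6) + 0.25·(6) + 0.125·(6) = 6; E[Hard stance] = 6. Best-responding. ✓
Country B (domestic pressure low), facing Soft stance: Concede gives -8, Hold firm gives 2. Proposed Hold firm is best. ✓
Country B (domestic pressure moderate), facing Soft stance: Concede gives -5, Hold firm gives 0. Proposed Hold firm is best. ✓
Country B (domestic pressure intense), facing Soft stance: Concede gives 11, Hold firm gives 2. Proposed Hold firm is not best — profitable deviation exists. ✗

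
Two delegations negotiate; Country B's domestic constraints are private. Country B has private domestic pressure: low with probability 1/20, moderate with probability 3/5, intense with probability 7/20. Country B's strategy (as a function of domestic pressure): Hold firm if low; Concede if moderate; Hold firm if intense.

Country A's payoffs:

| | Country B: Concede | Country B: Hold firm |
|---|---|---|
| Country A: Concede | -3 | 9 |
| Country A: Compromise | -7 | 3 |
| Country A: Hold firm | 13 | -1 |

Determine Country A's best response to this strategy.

Hold firm

Compute Country A's expected payoff for each action, taking the expectation over Country B's type.
E[Concede] = 1/20·(9) + 3/5·(-3) + 7/20·(9) = 9/5
E[Compromise] = 1/20·(3) + 3/5·(-7) + 7/20·(3) = -3
E[Hold firm] = 1/20·(-1) + 3/5·(13) + 7/20·(-1) = 37/5
Best response: Hold firm (37/5 is the largest).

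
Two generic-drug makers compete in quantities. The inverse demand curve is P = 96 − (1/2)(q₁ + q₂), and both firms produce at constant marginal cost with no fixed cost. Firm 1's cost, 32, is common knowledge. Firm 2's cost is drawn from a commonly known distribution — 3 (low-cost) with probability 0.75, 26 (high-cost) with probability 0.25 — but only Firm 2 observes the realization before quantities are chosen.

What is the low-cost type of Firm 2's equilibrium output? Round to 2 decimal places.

79.42

Each type of Firm 2 best-responds to q₁; Firm 1 best-responds to the expected q₂ over Firm 2's types.
Firm 2 with cost c maximizes (96 − (1/2)(q₁+q₂) − c)·q₂, giving q₂(c) = (96 − c − (1/2)q₁).
E[c₂] = 0.75·3 + 0.25·26 = 8.75
Firm 1's FOC against E[q₂] yields q₁ = (96 − 2·32 + E[c₂])/(3/2) = (96 − 64 + 8.75)/(3/2) = 27.1667.
q₂(low-cost) = (96 − 3 − (1/2)·27.1667) = 79.4167.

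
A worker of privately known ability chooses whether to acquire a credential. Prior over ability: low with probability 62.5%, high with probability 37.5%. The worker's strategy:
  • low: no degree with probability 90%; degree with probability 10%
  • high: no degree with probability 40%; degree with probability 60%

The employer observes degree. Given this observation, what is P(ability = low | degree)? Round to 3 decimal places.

P(degree) = 0.625·0.1 + 0.375·0.6 = 0.2875
P(low | degree) = (0.625·0.1) / 0.2875 = 0.0625 / 0.2875 = 0.217391

0.217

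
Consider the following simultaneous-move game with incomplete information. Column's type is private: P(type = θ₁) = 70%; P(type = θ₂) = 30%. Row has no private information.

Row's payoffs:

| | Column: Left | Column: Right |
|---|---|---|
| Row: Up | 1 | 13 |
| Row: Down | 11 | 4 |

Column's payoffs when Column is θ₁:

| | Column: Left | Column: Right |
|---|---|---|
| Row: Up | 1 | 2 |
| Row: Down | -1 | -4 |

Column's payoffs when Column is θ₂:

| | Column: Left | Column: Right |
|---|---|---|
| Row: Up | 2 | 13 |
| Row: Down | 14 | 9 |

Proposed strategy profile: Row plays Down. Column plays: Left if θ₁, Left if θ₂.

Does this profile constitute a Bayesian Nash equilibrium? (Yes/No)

Yes

Row plays Down: E[Down] = 0.7·(11) + 0.3·(11) = 11; E[Up] = 1. Best-responding. ✓
Column (type θ₁), facing Down: Left gives -1, Right gives -4. Proposed Left is best. ✓
Column (type θ₂), facing Down: Left gives 14, Right gives 9. Proposed Left is best. ✓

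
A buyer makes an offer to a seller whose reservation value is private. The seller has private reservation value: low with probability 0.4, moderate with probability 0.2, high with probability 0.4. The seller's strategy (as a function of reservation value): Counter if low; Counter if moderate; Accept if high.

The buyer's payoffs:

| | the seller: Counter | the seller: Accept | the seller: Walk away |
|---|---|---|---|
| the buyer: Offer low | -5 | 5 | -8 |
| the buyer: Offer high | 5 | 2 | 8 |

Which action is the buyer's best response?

Compute the buyer's expected payoff for each action, taking the expectation over the seller's type.
E[Offer low] = 0.4·(-5) + 0.2·(-5) + 0.4·(5) = -1
E[Offer high] = 0.4·(5) + 0.2·(5) + 0.4·(2) = 3.8
Best response: Offer high (3.8 is the largest).

Offer high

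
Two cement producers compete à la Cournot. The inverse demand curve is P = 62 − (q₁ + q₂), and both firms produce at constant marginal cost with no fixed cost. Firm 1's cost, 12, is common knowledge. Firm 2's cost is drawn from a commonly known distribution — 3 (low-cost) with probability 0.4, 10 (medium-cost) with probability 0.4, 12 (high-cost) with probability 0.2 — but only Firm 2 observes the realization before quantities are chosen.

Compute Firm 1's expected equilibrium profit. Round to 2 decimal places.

Firm 2 with cost c maximizes (62 − (q₁+q₂) − c)·q₂, giving q₂(c) = (62 − c − q₁)/2.
E[c₂] = 0.4·3 + 0.4·10 + 0.2·12 = 7.6
Firm 1's FOC against E[q₂] yields q₁ = (62 − 2·12 + E[c₂])/3 = (62 − 24 + 7.6)/3 = 15.2.
E[P] = 62 − (q₁ + E[q₂]) = 27.2; Firm 1's expected profit = (E[P] − 12)·q₁ = (27.2 − 12)·15.2 = 231.04.

231.04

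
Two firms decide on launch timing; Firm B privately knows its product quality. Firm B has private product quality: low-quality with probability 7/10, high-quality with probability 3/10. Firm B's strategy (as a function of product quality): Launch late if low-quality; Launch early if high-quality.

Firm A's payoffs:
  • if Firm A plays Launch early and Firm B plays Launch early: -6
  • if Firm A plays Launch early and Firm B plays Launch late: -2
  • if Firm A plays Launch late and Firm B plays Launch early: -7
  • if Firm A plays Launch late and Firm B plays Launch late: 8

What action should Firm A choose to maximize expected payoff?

E[Launch early] = 7/10·(-2) + 3/10·(-6) = -16/5
E[Launch late] = 7/10·(8) + 3/10·(-7) = 7/2
Best response: Launch late (7/2 is the largest).

Launch late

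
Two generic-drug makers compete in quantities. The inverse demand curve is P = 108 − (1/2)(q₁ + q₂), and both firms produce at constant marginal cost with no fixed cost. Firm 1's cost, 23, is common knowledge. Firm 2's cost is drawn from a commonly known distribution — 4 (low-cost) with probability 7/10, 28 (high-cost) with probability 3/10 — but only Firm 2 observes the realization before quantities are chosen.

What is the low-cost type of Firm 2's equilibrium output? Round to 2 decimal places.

79.60

Type-c best response for Firm 2: q₂(c) = (108 − c) − q₁/2.
Firm 1 maximizes expected profit; its first-order condition is 108 − q₁ − (1/2)E[q₂] − 23 = 0.
Substituting E[q₂] and solving: E[c₂] = 11.2, so q₁ = (108 − 2·23 + 11.2)/(3/2) = 48.8.
q₂(low-cost) = (108 − 4 − (1/2)·48.8) = 79.6.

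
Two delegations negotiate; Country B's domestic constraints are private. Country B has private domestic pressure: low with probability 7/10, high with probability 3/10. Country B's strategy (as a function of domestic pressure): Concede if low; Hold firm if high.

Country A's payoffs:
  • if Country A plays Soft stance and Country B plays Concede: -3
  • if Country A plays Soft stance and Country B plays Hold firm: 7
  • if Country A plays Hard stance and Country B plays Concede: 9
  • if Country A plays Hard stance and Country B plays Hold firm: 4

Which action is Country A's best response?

Compute Country A's expected payoff for each action, taking the expectation over Country B's type.
E[Soft stance] = 7/10·(-3) + 3/10·(7) = 0
E[Hard stance] = 7/10·(9) + 3/10·(4) = 15/2
Best response: Hard stance (15/2 is the largest).

Hard stance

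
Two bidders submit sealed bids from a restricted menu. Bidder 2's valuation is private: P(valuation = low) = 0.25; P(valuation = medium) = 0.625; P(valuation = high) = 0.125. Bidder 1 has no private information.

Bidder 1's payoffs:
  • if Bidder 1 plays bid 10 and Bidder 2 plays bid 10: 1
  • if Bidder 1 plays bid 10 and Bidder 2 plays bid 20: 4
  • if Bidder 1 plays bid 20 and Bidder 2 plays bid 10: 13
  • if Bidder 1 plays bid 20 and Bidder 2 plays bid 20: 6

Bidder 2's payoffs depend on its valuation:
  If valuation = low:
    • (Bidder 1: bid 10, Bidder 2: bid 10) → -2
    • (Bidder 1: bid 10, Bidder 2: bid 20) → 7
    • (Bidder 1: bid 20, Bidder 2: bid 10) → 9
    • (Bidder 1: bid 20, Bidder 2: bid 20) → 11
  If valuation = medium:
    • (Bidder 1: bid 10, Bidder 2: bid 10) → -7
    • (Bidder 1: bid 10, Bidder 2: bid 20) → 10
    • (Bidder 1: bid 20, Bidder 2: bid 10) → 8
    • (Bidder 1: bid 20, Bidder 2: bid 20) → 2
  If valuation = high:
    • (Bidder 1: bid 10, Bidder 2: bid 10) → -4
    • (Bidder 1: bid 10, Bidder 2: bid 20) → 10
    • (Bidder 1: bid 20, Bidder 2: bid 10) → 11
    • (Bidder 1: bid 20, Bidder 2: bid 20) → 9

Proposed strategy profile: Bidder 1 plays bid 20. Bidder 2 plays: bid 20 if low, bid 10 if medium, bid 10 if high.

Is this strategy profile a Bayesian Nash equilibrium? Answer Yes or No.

Bidder 1 plays bid 20: E[bid 20] = 0.25·(6) + 0.625·(13) + 0.125·(13) = 11.25; E[bid 10] = 1.75. Best-responding. ✓
Bidder 2 (valuation low), facing bid 20: bid 10 gives 9, bid 20 gives 11. Proposed bid 20 is best. ✓
Bidder 2 (valuation medium), facing bid 20: bid 10 gives 8, bid 20 gives 2. Proposed bid 10 is best. ✓
Bidder 2 (valuation high), facing bid 20: bid 10 gives 11, bid 20 gives 9. Proposed bid 10 is best. ✓

Yes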